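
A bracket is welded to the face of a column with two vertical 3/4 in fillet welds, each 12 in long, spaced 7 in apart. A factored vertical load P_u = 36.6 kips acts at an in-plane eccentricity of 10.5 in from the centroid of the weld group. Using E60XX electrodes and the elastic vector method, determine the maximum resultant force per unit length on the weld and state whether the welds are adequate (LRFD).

f_max ≈ 5.51 kip/in; adequate

E60XX → F_EXX = 60 ksi.
Total weld length L_w = 24 in. Treat welds as unit-width lines.
Polar moment about centroid: J = 2[d³/12 + d(b/2)²] = 2[12³/12 + 12×3.5²] = 582 in³.
Direct shear f_v = P/L_w = 36.6 / 24 = 1.525 kip/in (vertical).
Torsion M = P·e = 36.6 × 10.5 = 384.3 kip·in.
Critical point at (x, y) = (3.5, 6) from centroid. f_tx = M·y/J = 3.962 kip/in; f_ty = M·x/J = 2.311 kip/in.
Resultant f_max = √[f_tx² + (f_v + f_ty)²] = √[3.962² + (1.525 + 2.311)²] = 5.515 kip/in.
Capacity per unit length: φr_n = 0.75 × 0.6 × 60 × (0.707 × 0.75) = 14.32 kip/in.
5.515 ≤ 14.32 → adequate.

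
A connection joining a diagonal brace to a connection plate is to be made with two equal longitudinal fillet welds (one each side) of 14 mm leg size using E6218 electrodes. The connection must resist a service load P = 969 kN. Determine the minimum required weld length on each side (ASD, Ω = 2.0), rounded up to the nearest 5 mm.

L = 265 mm on each side

E62XX → F_EXX = 620 MPa.
Throat t_e = 0.707 × 14 = 9.898 mm.
r_n/Ω = (0.6 × 620 × 9.898) / 2.0 = 1841 N/mm = 1.841 kN/mm.
L_req = P / (r_n/Ω) = 969 / 1.841 = 526.3 mm total.
Per side: 526.3 / 2 = 263.2 mm.
Round up → use L = 265 mm on each side.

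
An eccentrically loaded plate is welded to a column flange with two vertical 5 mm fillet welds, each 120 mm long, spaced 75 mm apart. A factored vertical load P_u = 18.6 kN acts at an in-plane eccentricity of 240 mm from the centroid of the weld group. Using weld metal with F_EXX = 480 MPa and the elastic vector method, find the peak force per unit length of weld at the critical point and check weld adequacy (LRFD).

f_max ≈ 550 N/mm; adequate

Total weld length L_w = 240 mm. Treat welds as unit-width lines.
Polar moment about centroid: J = 2[d³/12 + d(b/2)²] = 2[120³/12 + 120×37.5²] = 625500 mm³.
Direct shear f_v = P/L_w = 18.6×10³ / 240 = 77.5 N/mm (vertical).
Torsion M = P·e = 18.6×10³ × 240 = 4464000 N·mm.
Critical point at (x, y) = (37.5, 60) from centroid. f_tx = M·y/J = 428.2 N/mm; f_ty = M·x/J = 267.6 N/mm.
Resultant f_max = √[f_tx² + (f_v + f_ty)²] = √[428.2² + (77.5 + 267.6)²] = 550 N/mm.
Capacity per unit length: φr_n = 0.75 × 0.6 × 480 × (0.707 × 5) = 763.6 N/mm.
550 ≤ 763.6 → adequate.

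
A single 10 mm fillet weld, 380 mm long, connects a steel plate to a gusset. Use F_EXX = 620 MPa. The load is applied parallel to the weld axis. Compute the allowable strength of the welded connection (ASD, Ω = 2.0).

R_n/Ω ≈ 500 kN

Effective throat t_e = 0.707 × 10 = 7.07 mm.
Total length L = 380 mm; A_we = 7.07 × 380 = 2687 mm².
F_nw = 0.6 F_EXX = 0.6 × 620 = 372 MPa.
R_n = 372 × 2687 × 10⁻³ = 999.4 kN; R_n/Ω = 999.4/2.0 = 499.7 kN.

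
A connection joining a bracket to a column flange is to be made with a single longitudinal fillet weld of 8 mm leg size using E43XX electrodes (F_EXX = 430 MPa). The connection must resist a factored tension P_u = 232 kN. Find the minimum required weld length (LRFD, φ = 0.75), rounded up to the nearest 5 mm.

Throat t_e = 0.707 × 8 = 5.656 mm.
φr_n = 0.75 × 0.6 × 430 × 5.656 × 10⁻³ = 1.094 kN/mm.
L_req = P_u / φr_n = 232 / 1.094 = 212 mm total.
Round up → use L = 215 mm.

L = 215 mm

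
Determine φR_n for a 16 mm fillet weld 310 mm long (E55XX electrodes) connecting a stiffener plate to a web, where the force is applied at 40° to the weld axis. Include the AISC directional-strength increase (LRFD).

φR_n ≈ 1090 kN

E55XX → F_EXX = 550 MPa.
t_e = 0.707 × 16 = 11.31 mm; A_we = 11.31 × 310 = 3507 mm².
Directional factor: 1.0 + 0.5 sin^1.5(40°) = 1.258.
F_nw = 0.6 × 550 × 1.258 = 415 MPa.
φR_n = 0.75 × 415 × 3507 × 10⁻³ = 1092 kN.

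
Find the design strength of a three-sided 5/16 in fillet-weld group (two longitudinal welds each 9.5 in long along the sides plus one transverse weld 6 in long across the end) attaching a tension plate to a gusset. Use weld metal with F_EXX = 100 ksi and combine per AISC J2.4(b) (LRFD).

t_e = 0.707 × 0.3125 = 0.2209 in.
R_nwl = 0.6 × 100 × 0.2209 × 19 = 251.9 kip (longitudinal, 2 welds).
R_nwt = 0.6 × 100 × 0.2209 × 6 = 79.54 kip (transverse, base value).
(i) R_nwl + R_nwt = 331.4 kip; (ii) 0.85 R_nwl + 1.5 R_nwt = 333.4 kip.
R_n = max = 333.4 kip [governs: (ii)]; φR_n = 250 kip.

φR_n ≈ 250 kip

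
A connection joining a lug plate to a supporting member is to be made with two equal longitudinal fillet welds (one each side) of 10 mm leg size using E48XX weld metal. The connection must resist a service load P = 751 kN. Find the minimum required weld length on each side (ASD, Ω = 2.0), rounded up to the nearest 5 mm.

L = 370 mm on each side

E48XX → F_EXX = 480 MPa.
Throat t_e = 0.707 × 10 = 7.07 mm.
r_n/Ω = (0.6 × 480 × 7.07) / 2.0 = 1018 N/mm = 1.018 kN/mm.
L_req = P / (r_n/Ω) = 751 / 1.018 = 737.7 mm total.
Per side: 737.7 / 2 = 368.8 mm.
Round up → use L = 370 mm on each side.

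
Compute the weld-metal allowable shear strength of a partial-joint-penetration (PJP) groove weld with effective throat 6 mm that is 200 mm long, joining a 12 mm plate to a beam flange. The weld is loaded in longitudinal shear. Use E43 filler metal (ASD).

R_n/Ω ≈ 155 kN

E43XX → F_EXX = 430 MPa.
Effective throat (given) t_e = 6 mm.
A_we = 6 × 200 = 1200 mm².
F_nw = 0.6 F_EXX = 258 MPa.
R_n/Ω = (258 × 1200) / 2.0 × 10⁻³ = 154.8 kN.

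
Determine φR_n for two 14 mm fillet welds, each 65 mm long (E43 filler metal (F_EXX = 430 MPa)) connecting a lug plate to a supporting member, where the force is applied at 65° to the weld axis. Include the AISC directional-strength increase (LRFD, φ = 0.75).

φR_n ≈ 356 kN

t_e = 0.707 × 14 = 9.898 mm; A_we = 9.898 × 130 = 1287 mm².
Directional factor: 1.0 + 0.5 sin^1.5(65°) = 1.431.
F_nw = 0.6 × 430 × 1.431 = 369.3 MPa.
φR_n = 0.75 × 369.3 × 1287 × 10⁻³ = 356.4 kN.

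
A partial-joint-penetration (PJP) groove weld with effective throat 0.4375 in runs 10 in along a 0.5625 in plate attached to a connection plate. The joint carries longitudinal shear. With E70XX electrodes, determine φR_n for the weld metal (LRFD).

E70XX → F_EXX = 70 ksi.
Effective throat (given) t_e = 0.4375 in.
A_we = 0.4375 × 10 = 4.375 in².
F_nw = 0.6 F_EXX = 42 ksi.
φR_n = 0.75 × 42 × 4.375 = 137.8 kip.

φR_n ≈ 138 kip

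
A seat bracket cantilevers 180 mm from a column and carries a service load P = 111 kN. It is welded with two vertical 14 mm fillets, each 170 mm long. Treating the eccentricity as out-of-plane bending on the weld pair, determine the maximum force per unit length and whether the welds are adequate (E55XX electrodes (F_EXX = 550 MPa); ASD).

L_w = 2 × 170 = 340 mm; section modulus (unit throat) S = 2 × L²/6 = 9633 mm².
Direct shear f_v = P/L_w = 111×10³/340 = 326.5 N/mm.
Moment M = P × e = 111×10³ × 180 = 19980000 N·mm; bending f_b = M/S = 2074 N/mm.
f_max = √(f_v² + f_b²) = √(326.5² + 2074²) = 2100 N/mm.
r_n/Ω = (1/2.0) × 0.6 × 550 × (0.707 × 14) = 1633 N/mm → NOT adequate.

f_max ≈ 2100 N/mm; NOT adequate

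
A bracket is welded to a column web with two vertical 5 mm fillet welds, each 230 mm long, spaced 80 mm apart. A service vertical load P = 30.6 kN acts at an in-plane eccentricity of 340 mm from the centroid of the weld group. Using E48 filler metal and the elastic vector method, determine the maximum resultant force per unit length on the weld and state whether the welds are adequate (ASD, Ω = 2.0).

E48XX → F_EXX = 480 MPa.
Total weld length L_w = 460 mm. Treat welds as unit-width lines.
Polar moment about centroid: J = 2[d³/12 + d(b/2)²] = 2[230³/12 + 230×40²] = 2764000 mm³.
Direct shear f_v = P/L_w = 30.6×10³ / 460 = 66.52 N/mm (vertical).
Torsion M = P·e = 30.6×10³ × 340 = 10404000 N·mm.
Critical point at (x, y) = (40, 115) from centroid. f_tx = M·y/J = 432.9 N/mm; f_ty = M·x/J = 150.6 N/mm.
Resultant f_max = √[f_tx² + (f_v + f_ty)²] = √[432.9² + (66.52 + 150.6)²] = 484.3 N/mm.
Capacity per unit length: r_n/Ω = (1/2.0) × 0.6 × 480 × (0.707 × 5) = 509 N/mm.
484.3 ≤ 509 → adequate.

f_max ≈ 484 N/mm; adequate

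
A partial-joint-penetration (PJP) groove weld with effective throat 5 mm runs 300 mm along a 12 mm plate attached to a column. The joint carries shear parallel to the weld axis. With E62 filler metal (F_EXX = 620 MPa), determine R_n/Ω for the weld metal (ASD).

Effective throat (given) t_e = 5 mm.
A_we = 5 × 300 = 1500 mm².
F_nw = 0.6 F_EXX = 372 MPa.
R_n/Ω = (372 × 1500) / 2.0 × 10⁻³ = 279 kN.

R_n/Ω ≈ 279 kN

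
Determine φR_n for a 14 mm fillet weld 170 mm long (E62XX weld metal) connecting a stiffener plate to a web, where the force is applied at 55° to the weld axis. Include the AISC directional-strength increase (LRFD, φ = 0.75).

φR_n ≈ 643 kN

E62XX → F_EXX = 620 MPa.
t_e = 0.707 × 14 = 9.898 mm; A_we = 9.898 × 170 = 1683 mm².
Directional factor: 1.0 + 0.5 sin^1.5(55°) = 1.371.
F_nw = 0.6 × 620 × 1.371 = 509.9 MPa.
φR_n = 0.75 × 509.9 × 1683 × 10⁻³ = 643.5 kN.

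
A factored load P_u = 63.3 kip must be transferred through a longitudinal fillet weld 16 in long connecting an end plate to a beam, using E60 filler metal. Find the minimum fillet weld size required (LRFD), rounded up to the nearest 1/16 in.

w = 1/4 in

E60XX → F_EXX = 60 ksi.
Total weld length L = 16 in.
Required throat t_e = P_u / (φ × 0.6 F_EXX × L) = 63.3 / (0.75 × 0.6 × 60 × 16) = 0.1465 in.
Required leg w = t_e / 0.707 = 0.2073 in → use 1/4 in.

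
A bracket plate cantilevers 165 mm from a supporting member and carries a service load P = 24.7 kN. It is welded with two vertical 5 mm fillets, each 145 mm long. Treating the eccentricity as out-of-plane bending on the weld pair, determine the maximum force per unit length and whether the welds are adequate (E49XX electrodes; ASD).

E49XX → F_EXX = 490 MPa.
L_w = 2 × 145 = 290 mm; section modulus (unit throat) S = 2 × L²/6 = 7008 mm².
Direct shear f_v = P/L_w = 24.7×10³/290 = 85.17 N/mm.
Moment M = P × e = 24.7×10³ × 165 = 4075500 N·mm; bending f_b = M/S = 581.5 N/mm.
f_max = √(f_v² + f_b²) = √(85.17² + 581.5²) = 587.7 N/mm.
r_n/Ω = (1/2.0) × 0.6 × 490 × (0.707 × 5) = 519.6 N/mm → NOT adequate.

f_max ≈ 588 N/mm; NOT adequate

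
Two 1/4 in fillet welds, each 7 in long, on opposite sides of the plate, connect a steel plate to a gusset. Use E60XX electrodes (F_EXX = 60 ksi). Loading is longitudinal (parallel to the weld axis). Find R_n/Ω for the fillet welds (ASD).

Effective throat t_e = 0.707 × 0.25 = 0.1767 in.
Total length L = 14 in; A_we = 0.1767 × 14 = 2.474 in².
F_nw = 0.6 F_EXX = 0.6 × 60 = 36 ksi.
R_n = 36 × 2.474 = 89.08 kip; R_n/Ω = 89.08/2.0 = 44.54 kip.

R_n/Ω ≈ 44.5 kip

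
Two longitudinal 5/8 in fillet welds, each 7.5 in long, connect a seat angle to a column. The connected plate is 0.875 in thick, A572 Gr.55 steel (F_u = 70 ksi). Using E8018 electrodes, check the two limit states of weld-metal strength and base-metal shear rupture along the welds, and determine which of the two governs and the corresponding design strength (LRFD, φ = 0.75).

E80XX → F_EXX = 80 ksi.
t_e = 0.707 × 0.625 = 0.4419 in; L = 15 in.
Weld metal: φR_n = 0.75 × 0.6 × 80 × 0.4419 × 15 = 238.6 kip.
Base metal (shear rupture): φR_n = 0.75 × 0.6 × 70 × 0.875 × 15 = 413.4 kip.
Governing: weld metal.

φR_n ≈ 239 kip (weld metal governs)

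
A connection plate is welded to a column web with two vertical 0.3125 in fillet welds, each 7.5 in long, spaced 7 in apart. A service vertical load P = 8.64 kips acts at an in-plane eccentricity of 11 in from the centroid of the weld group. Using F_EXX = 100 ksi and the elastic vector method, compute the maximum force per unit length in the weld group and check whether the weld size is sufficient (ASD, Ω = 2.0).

f_max ≈ 2.35 kip/in; adequate

Total weld length L_w = 15 in. Treat welds as unit-width lines.
Polar moment about centroid: J = 2[d³/12 + d(b/2)²] = 2[7.5³/12 + 7.5×3.5²] = 254.1 in³.
Direct shear f_v = P/L_w = 8.64 / 15 = 0.576 kip/in (vertical).
Torsion M = P·e = 8.64 × 11 = 95.04 kip·in.
Critical point at (x, y) = (3.5, 3.75) from centroid. f_tx = M·y/J = 1.403 kip/in; f_ty = M·x/J = 1.309 kip/in.
Resultant f_max = √[f_tx² + (f_v + f_ty)²] = √[1.403² + (0.576 + 1.309)²] = 2.35 kip/in.
Capacity per unit length: r_n/Ω = (1/2.0) × 0.6 × 100 × (0.707 × 0.3125) = 6.628 kip/in.
2.35 ≤ 6.628 → adequate.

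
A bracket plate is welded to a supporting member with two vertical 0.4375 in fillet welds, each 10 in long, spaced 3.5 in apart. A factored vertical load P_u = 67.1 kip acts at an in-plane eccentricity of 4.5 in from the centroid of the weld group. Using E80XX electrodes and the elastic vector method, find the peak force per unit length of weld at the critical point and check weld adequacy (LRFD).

f_max ≈ 8.72 kip/in; adequate

E80XX → F_EXX = 80 ksi.
Total weld length L_w = 20 in. Treat welds as unit-width lines.
Polar moment about centroid: J = 2[d³/12 + d(b/2)²] = 2[10³/12 + 10×1.75²] = 227.9 in³.
Direct shear f_v = P/L_w = 67.1 / 20 = 3.355 kip/in (vertical).
Torsion M = P·e = 67.1 × 4.5 = 301.95 kip·in.
Critical point at (x, y) = (1.75, 5) from centroid. f_tx = M·y/J = 6.624 kip/in; f_ty = M·x/J = 2.318 kip/in.
Resultant f_max = √[f_tx² + (f_v + f_ty)²] = √[6.624² + (3.355 + 2.318)²] = 8.722 kip/in.
Capacity per unit length: φr_n = 0.75 × 0.6 × 80 × (0.707 × 0.4375) = 11.14 kip/in.
8.722 ≤ 11.14 → adequate.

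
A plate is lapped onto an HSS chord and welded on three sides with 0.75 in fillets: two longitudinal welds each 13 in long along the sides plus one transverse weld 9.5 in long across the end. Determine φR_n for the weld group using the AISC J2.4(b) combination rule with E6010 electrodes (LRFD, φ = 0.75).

E60XX → F_EXX = 60 ksi.
t_e = 0.707 × 0.75 = 0.5302 in.
R_nwl = 0.6 × 60 × 0.5302 × 26 = 496.3 kips (longitudinal, 2 welds).
R_nwt = 0.6 × 60 × 0.5302 × 9.5 = 181.3 kips (transverse, base value).
(i) R_nwl + R_nwt = 677.7 kips; (ii) 0.85 R_nwl + 1.5 R_nwt = 693.9 kips.
R_n = max = 693.9 kips [governs: (ii)]; φR_n = 520.4 kips.

φR_n ≈ 520 kips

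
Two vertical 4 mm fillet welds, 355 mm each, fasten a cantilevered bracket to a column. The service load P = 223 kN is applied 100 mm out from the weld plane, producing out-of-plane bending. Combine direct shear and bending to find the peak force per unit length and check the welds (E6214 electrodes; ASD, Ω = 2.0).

E62XX → F_EXX = 620 MPa.
L_w = 2 × 355 = 710 mm; section modulus (unit throat) S = 2 × L²/6 = 42010 mm².
Direct shear f_v = P/L_w = 223×10³/710 = 314.1 N/mm.
Moment M = P × e = 223×10³ × 100 = 22300000 N·mm; bending f_b = M/S = 530.8 N/mm.
f_max = √(f_v² + f_b²) = √(314.1² + 530.8²) = 616.8 N/mm.
r_n/Ω = (1/2.0) × 0.6 × 620 × (0.707 × 4) = 526 N/mm → NOT adequate.

f_max ≈ 617 N/mm; NOT adequate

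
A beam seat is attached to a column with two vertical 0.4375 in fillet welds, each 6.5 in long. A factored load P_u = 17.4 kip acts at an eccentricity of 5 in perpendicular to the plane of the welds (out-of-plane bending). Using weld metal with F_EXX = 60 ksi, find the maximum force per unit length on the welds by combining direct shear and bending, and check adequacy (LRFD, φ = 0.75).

f_max ≈ 6.32 kip/in; adequate

L_w = 2 × 6.5 = 13 in; section modulus (unit throat) S = 2 × L²/6 = 14.08 in².
Direct shear f_v = P/L_w = 17.4/13 = 1.338 kip/in.
Moment M = P × e = 17.4 × 5 = 87 kip·in; bending f_b = M/S = 6.178 kip/in.
f_max = √(f_v² + f_b²) = √(1.338² + 6.178²) = 6.321 kip/in.
φr_n = 0.75 × 0.6 × 60 × (0.707 × 0.4375) = 8.351 kip/in → adequate.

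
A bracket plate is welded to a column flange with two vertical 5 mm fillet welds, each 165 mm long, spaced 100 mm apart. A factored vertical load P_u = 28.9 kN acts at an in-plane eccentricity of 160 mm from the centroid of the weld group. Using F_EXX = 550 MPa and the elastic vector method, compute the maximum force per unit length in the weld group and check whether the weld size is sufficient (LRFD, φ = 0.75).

f_max ≈ 337 N/mm; adequate

Total weld length L_w = 330 mm. Treat welds as unit-width lines.
Polar moment about centroid: J = 2[d³/12 + d(b/2)²] = 2[165³/12 + 165×50²] = 1574000 mm³.
Direct shear f_v = P/L_w = 28.9×10³ / 330 = 87.58 N/mm (vertical).
Torsion M = P·e = 28.9×10³ × 160 = 4624000 N·mm.
Critical point at (x, y) = (50, 82.5) from centroid. f_tx = M·y/J = 242.4 N/mm; f_ty = M·x/J = 146.9 N/mm.
Resultant f_max = √[f_tx² + (f_v + f_ty)²] = √[242.4² + (87.58 + 146.9)²] = 337.3 N/mm.
Capacity per unit length: φr_n = 0.75 × 0.6 × 550 × (0.707 × 5) = 874.9 N/mm.
337.3 ≤ 874.9 → adequate.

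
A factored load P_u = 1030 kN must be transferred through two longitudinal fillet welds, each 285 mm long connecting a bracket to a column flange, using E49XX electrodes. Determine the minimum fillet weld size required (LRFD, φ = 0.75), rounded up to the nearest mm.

w = 12 mm

E49XX → F_EXX = 490 MPa.
Total weld length L = 570 mm.
Required throat t_e = P_u / (φ × 0.6 F_EXX × L) = 1030 / (0.75 × 0.6 × 490 × 570 × 10⁻³) = 8.195 mm.
Required leg w = t_e / 0.707 = 11.59 mm → use 12 mm.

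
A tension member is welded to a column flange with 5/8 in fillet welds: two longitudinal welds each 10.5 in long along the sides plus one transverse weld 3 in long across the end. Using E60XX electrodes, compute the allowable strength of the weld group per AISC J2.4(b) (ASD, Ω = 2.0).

R_n/Ω ≈ 191 kip

E60XX → F_EXX = 60 ksi.
t_e = 0.707 × 0.625 = 0.4419 in.
R_nwl = 0.6 × 60 × 0.4419 × 21 = 334.1 kip (longitudinal, 2 welds).
R_nwt = 0.6 × 60 × 0.4419 × 3 = 47.72 kip (transverse, base value).
(i) R_nwl + R_nwt = 381.8 kip; (ii) 0.85 R_nwl + 1.5 R_nwt = 355.5 kip.
R_n = max = 381.8 kip [governs: (i)]; R_n/Ω = 190.9 kip.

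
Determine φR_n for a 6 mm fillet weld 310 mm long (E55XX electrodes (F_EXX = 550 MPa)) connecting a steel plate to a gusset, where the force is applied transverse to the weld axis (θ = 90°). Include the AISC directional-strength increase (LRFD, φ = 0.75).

t_e = 0.707 × 6 = 4.242 mm; A_we = 4.242 × 310 = 1315 mm².
Directional factor: 1.0 + 0.5 sin^1.5(90°) = 1.5.
F_nw = 0.6 × 550 × 1.5 = 495 MPa.
φR_n = 0.75 × 495 × 1315 × 10⁻³ = 488.2 kN.

φR_n ≈ 488 kN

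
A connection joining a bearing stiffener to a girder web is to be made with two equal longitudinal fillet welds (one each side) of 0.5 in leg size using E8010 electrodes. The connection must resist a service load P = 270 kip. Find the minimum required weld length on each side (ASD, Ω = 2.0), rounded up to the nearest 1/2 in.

E80XX → F_EXX = 80 ksi.
Throat t_e = 0.707 × 0.5 = 0.3535 in.
r_n/Ω = (0.6 × 80 × 0.3535) / 2.0 = 8.484 kip/in.
L_req = P / (r_n/Ω) = 270 / 8.484 = 31.82 in total.
Per side: 31.82 / 2 = 15.91 in.
Round up → use L = 16 in on each side.

L = 16 in on each side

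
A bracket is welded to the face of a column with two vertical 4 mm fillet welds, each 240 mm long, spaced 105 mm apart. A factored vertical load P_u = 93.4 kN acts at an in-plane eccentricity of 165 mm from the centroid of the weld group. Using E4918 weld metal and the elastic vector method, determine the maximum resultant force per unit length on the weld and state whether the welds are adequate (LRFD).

f_max ≈ 659 N/mm; NOT adequate

E49XX → F_EXX = 490 MPa.
Total weld length L_w = 480 mm. Treat welds as unit-width lines.
Polar moment about centroid: J = 2[d³/12 + d(b/2)²] = 2[240³/12 + 240×52.5²] = 3627000 mm³.
Direct shear f_v = P/L_w = 93.4×10³ / 480 = 194.6 N/mm (vertical).
Torsion M = P·e = 93.4×10³ × 165 = 15411000 N·mm.
Critical point at (x, y) = (52.5, 120) from centroid. f_tx = M·y/J = 509.9 N/mm; f_ty = M·x/J = 223.1 N/mm.
Resultant f_max = √[f_tx² + (f_v + f_ty)²] = √[509.9² + (194.6 + 223.1)²] = 659.1 N/mm.
Capacity per unit length: φr_n = 0.75 × 0.6 × 490 × (0.707 × 4) = 623.6 N/mm.
659.1 > 623.6 → NOT adequate.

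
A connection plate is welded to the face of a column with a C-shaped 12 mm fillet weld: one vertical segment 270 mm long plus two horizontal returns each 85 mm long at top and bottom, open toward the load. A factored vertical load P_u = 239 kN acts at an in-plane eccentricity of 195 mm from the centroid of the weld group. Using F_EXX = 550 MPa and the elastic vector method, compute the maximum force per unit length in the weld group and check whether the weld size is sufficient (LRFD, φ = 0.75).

Total weld length L_w = 440 mm. Treat welds as unit-width lines.
Centroid: x̄ = 2×85×42.5 / 440 = 16.42 mm from the vertical weld.
Polar moment about centroid: J = I_x + I_y = [270³/12 + 2×85×135²] + [270×16.42² + 2(85³/12 + 85×26.08²)] = 5029000 mm³.
Direct shear f_v = P/L_w = 239×10³ / 440 = 543.2 N/mm (vertical).
Torsion M = P·e = 239×10³ × 195 = 46605000 N·mm.
Critical point at (x, y) = (68.58, 135) from centroid. f_tx = M·y/J = 1251 N/mm; f_ty = M·x/J = 635.5 N/mm.
Resultant f_max = √[f_tx² + (f_v + f_ty)²] = √[1251² + (543.2 + 635.5)²] = 1719 N/mm.
Capacity per unit length: φr_n = 0.75 × 0.6 × 550 × (0.707 × 12) = 2100 N/mm.
1719 ≤ 2100 → adequate.

f_max ≈ 1720 N/mm; adequate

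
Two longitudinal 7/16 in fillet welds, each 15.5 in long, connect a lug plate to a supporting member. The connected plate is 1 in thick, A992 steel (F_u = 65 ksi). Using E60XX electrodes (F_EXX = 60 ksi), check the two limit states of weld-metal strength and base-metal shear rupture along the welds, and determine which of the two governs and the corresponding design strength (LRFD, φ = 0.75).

t_e = 0.707 × 0.4375 = 0.3093 in; L = 31 in.
Weld metal: φR_n = 0.75 × 0.6 × 60 × 0.3093 × 31 = 258.9 kip.
Base metal (shear rupture): φR_n = 0.75 × 0.6 × 65 × 1 × 31 = 906.8 kip.
Governing: weld metal.

φR_n ≈ 259 kip (weld metal governs)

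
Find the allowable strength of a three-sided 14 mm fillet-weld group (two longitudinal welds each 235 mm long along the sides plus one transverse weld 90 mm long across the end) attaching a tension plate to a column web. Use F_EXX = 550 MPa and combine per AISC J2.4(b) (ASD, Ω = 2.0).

t_e = 0.707 × 14 = 9.898 mm.
R_nwl = 0.6 × 550 × 9.898 × 470 × 10⁻³ = 1535 kN (longitudinal, 2 welds).
R_nwt = 0.6 × 550 × 9.898 × 90 × 10⁻³ = 294 kN (transverse, base value).
(i) R_nwl + R_nwt = 1829 kN; (ii) 0.85 R_nwl + 1.5 R_nwt = 1746 kN.
R_n = max = 1829 kN [governs: (i)]; R_n/Ω = 914.6 kN.

R_n/Ω ≈ 915 kN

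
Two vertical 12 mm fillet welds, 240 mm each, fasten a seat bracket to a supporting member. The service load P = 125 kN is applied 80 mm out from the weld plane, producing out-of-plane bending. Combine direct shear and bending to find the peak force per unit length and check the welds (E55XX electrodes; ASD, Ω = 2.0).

f_max ≈ 582 N/mm; adequate

E55XX → F_EXX = 550 MPa.
L_w = 2 × 240 = 480 mm; section modulus (unit throat) S = 2 × L²/6 = 19200 mm².
Direct shear f_v = P/L_w = 125×10³/480 = 260.4 N/mm.
Moment M = P × e = 125×10³ × 80 = 10000000 N·mm; bending f_b = M/S = 520.8 N/mm.
f_max = √(f_v² + f_b²) = √(260.4² + 520.8²) = 582.3 N/mm.
r_n/Ω = (1/2.0) × 0.6 × 550 × (0.707 × 12) = 1400 N/mm → adequate.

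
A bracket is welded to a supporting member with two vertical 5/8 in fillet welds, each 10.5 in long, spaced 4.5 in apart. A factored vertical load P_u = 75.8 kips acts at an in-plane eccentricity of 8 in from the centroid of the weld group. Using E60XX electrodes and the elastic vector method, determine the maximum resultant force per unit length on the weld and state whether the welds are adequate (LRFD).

f_max ≈ 13.4 kip/in; NOT adequate

E60XX → F_EXX = 60 ksi.
Total weld length L_w = 21 in. Treat welds as unit-width lines.
Polar moment about centroid: J = 2[d³/12 + d(b/2)²] = 2[10.5³/12 + 10.5×2.25²] = 299.2 in³.
Direct shear f_v = P/L_w = 75.8 / 21 = 3.61 kip/in (vertical).
Torsion M = P·e = 75.8 × 8 = 606.4 kip·in.
Critical point at (x, y) = (2.25, 5.25) from centroid. f_tx = M·y/J = 10.64 kip/in; f_ty = M·x/J = 4.559 kip/in.
Resultant f_max = √[f_tx² + (f_v + f_ty)²] = √[10.64² + (3.61 + 4.559)²] = 13.41 kip/in.
Capacity per unit length: φr_n = 0.75 × 0.6 × 60 × (0.707 × 0.625) = 11.93 kip/in.
13.41 > 11.93 → NOT adequate.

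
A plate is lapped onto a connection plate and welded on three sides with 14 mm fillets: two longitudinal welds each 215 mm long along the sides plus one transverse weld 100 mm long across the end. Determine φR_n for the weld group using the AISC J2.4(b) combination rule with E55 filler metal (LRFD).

φR_n ≈ 1300 kN

E55XX → F_EXX = 550 MPa.
t_e = 0.707 × 14 = 9.898 mm.
R_nwl = 0.6 × 550 × 9.898 × 430 × 10⁻³ = 1405 kN (longitudinal, 2 welds).
R_nwt = 0.6 × 550 × 9.898 × 100 × 10⁻³ = 326.6 kN (transverse, base value).
(i) R_nwl + R_nwt = 1731 kN; (ii) 0.85 R_nwl + 1.5 R_nwt = 1684 kN.
R_n = max = 1731 kN [governs: (i)]; φR_n = 1298 kN.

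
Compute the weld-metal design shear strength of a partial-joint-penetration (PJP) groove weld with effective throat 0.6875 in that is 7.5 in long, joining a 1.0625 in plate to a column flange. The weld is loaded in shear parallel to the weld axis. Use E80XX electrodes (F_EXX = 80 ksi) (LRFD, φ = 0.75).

φR_n ≈ 186 kip

Effective throat (given) t_e = 0.6875 in.
A_we = 0.6875 × 7.5 = 5.156 in².
F_nw = 0.6 F_EXX = 48 ksi.
φR_n = 0.75 × 48 × 5.156 = 185.6 kip.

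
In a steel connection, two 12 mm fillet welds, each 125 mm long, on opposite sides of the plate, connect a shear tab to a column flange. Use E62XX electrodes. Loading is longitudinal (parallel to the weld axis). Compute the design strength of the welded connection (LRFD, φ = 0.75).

E62XX → F_EXX = 620 MPa.
Effective throat t_e = 0.707 × 12 = 8.484 mm.
Total length L = 250 mm; A_we = 8.484 × 250 = 2121 mm².
F_nw = 0.6 F_EXX = 0.6 × 620 = 372 MPa.
φR_n = 0.75 × 372 × 2121 × 10⁻³ = 591.8 kN.

φR_n ≈ 592 kN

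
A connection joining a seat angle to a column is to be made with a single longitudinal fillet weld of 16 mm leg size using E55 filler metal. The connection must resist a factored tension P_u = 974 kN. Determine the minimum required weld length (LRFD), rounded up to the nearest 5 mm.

E55XX → F_EXX = 550 MPa.
Throat t_e = 0.707 × 16 = 11.31 mm.
φr_n = 0.75 × 0.6 × 550 × 11.31 × 10⁻³ = 2.8 kN/mm.
L_req = P_u / φr_n = 974 / 2.8 = 347.9 mm total.
Round up → use L = 350 mm.

L = 350 mm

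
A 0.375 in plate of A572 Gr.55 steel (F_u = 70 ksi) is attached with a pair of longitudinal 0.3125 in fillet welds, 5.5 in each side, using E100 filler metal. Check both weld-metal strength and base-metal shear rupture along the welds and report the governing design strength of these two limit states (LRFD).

E100XX → F_EXX = 100 ksi.
t_e = 0.707 × 0.3125 = 0.2209 in; L = 11 in.
Weld metal: φR_n = 0.75 × 0.6 × 100 × 0.2209 × 11 = 109.4 kip.
Base metal (shear rupture): φR_n = 0.75 × 0.6 × 70 × 0.375 × 11 = 129.9 kip.
Governing: weld metal.

φR_n ≈ 109 kip (weld metal governs)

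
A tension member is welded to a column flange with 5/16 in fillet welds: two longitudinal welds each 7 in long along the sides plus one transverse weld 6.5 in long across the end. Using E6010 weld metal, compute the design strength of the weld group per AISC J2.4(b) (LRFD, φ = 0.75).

φR_n ≈ 129 kips

E60XX → F_EXX = 60 ksi.
t_e = 0.707 × 0.3125 = 0.2209 in.
R_nwl = 0.6 × 60 × 0.2209 × 14 = 111.4 kips (longitudinal, 2 welds).
R_nwt = 0.6 × 60 × 0.2209 × 6.5 = 51.7 kips (transverse, base value).
(i) R_nwl + R_nwt = 163.1 kips; (ii) 0.85 R_nwl + 1.5 R_nwt = 172.2 kips.
R_n = max = 172.2 kips [governs: (ii)]; φR_n = 129.1 kips.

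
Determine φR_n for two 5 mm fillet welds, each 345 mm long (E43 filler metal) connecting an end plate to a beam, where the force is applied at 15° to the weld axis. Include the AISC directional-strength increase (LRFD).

φR_n ≈ 503 kN

E43XX → F_EXX = 430 MPa.
t_e = 0.707 × 5 = 3.535 mm; A_we = 3.535 × 690 = 2439 mm².
Directional factor: 1.0 + 0.5 sin^1.5(15°) = 1.066.
F_nw = 0.6 × 430 × 1.066 = 275 MPa.
φR_n = 0.75 × 275 × 2439 × 10⁻³ = 503 kN.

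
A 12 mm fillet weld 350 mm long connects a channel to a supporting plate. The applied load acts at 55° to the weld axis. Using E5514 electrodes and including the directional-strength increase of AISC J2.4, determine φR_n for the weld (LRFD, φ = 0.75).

φR_n ≈ 1010 kN

E55XX → F_EXX = 550 MPa.
t_e = 0.707 × 12 = 8.484 mm; A_we = 8.484 × 350 = 2969 mm².
Directional factor: 1.0 + 0.5 sin^1.5(55°) = 1.371.
F_nw = 0.6 × 550 × 1.371 = 452.3 MPa.
φR_n = 0.75 × 452.3 × 2969 × 10⁻³ = 1007 kN.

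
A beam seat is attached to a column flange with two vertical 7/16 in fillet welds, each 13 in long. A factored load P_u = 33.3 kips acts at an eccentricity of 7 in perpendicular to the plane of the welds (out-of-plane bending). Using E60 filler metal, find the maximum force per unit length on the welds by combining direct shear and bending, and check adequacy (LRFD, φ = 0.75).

E60XX → F_EXX = 60 ksi.
L_w = 2 × 13 = 26 in; section modulus (unit throat) S = 2 × L²/6 = 56.33 in².
Direct shear f_v = P/L_w = 33.3/26 = 1.281 kip/in.
Moment M = P × e = 33.3 × 7 = 233.1 kip·in; bending f_b = M/S = 4.138 kip/in.
f_max = √(f_v² + f_b²) = √(1.281² + 4.138²) = 4.332 kip/in.
φr_n = 0.75 × 0.6 × 60 × (0.707 × 0.4375) = 8.351 kip/in → adequate.

f_max ≈ 4.33 kip/in; adequate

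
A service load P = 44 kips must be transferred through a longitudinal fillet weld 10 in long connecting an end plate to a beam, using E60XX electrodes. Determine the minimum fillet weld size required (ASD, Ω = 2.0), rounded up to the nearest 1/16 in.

w = 3/8 in

E60XX → F_EXX = 60 ksi.
Total weld length L = 10 in.
Required throat t_e = P × Ω / (0.6 F_EXX × L) = 44 × 2.0 / (0.6 × 60 × 10) = 0.2444 in.
Required leg w = t_e / 0.707 = 0.3457 in → use 3/8 in.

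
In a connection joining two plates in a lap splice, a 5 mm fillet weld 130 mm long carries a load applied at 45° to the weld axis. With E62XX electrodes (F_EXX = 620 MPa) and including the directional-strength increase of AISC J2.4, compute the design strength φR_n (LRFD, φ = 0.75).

t_e = 0.707 × 5 = 3.535 mm; A_we = 3.535 × 130 = 459.5 mm².
Directional factor: 1.0 + 0.5 sin^1.5(45°) = 1.297.
F_nw = 0.6 × 620 × 1.297 = 482.6 MPa.
φR_n = 0.75 × 482.6 × 459.5 × 10⁻³ = 166.3 kN.

φR_n ≈ 166 kN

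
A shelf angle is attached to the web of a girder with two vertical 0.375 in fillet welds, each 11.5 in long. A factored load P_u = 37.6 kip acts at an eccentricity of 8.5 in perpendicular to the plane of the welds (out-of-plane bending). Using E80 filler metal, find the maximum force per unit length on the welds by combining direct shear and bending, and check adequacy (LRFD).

f_max ≈ 7.43 kip/in; adequate

E80XX → F_EXX = 80 ksi.
L_w = 2 × 11.5 = 23 in; section modulus (unit throat) S = 2 × L²/6 = 44.08 in².
Direct shear f_v = P/L_w = 37.6/23 = 1.635 kip/in.
Moment M = P × e = 37.6 × 8.5 = 319.6 kip·in; bending f_b = M/S = 7.25 kip/in.
f_max = √(f_v² + f_b²) = √(1.635² + 7.25²) = 7.432 kip/in.
φr_n = 0.75 × 0.6 × 80 × (0.707 × 0.375) = 9.544 kip/in → adequate.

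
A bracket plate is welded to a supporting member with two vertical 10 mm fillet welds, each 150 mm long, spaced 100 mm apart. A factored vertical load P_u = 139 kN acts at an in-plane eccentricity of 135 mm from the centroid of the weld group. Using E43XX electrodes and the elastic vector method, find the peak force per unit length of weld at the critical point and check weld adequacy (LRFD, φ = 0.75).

E43XX → F_EXX = 430 MPa.
Total weld length L_w = 300 mm. Treat welds as unit-width lines.
Polar moment about centroid: J = 2[d³/12 + d(b/2)²] = 2[150³/12 + 150×50²] = 1312000 mm³.
Direct shear f_v = P/L_w = 139×10³ / 300 = 463.3 N/mm (vertical).
Torsion M = P·e = 139×10³ × 135 = 18765000 N·mm.
Critical point at (x, y) = (50, 75) from centroid. f_tx = M·y/J = 1072 N/mm; f_ty = M·x/J = 714.9 N/mm.
Resultant f_max = √[f_tx² + (f_v + f_ty)²] = √[1072² + (463.3 + 714.9)²] = 1593 N/mm.
Capacity per unit length: φr_n = 0.75 × 0.6 × 430 × (0.707 × 10) = 1368 N/mm.
1593 > 1368 → NOT adequate.

f_max ≈ 1590 N/mm; NOT adequate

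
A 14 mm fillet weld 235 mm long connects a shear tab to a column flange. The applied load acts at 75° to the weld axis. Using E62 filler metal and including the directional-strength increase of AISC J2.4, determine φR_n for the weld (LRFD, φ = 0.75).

φR_n ≈ 957 kN

E62XX → F_EXX = 620 MPa.
t_e = 0.707 × 14 = 9.898 mm; A_we = 9.898 × 235 = 2326 mm².
Directional factor: 1.0 + 0.5 sin^1.5(75°) = 1.475.
F_nw = 0.6 × 620 × 1.475 = 548.6 MPa.
φR_n = 0.75 × 548.6 × 2326 × 10⁻³ = 957 kN.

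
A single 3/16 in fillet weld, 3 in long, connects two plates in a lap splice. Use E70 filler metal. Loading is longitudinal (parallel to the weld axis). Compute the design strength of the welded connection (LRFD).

E70XX → F_EXX = 70 ksi.
Effective throat t_e = 0.707 × 0.1875 = 0.1326 in.
Total length L = 3 in; A_we = 0.1326 × 3 = 0.3977 in².
F_nw = 0.6 F_EXX = 0.6 × 70 = 42 ksi.
φR_n = 0.75 × 42 × 0.3977 = 12.53 kip.

φR_n ≈ 12.5 kip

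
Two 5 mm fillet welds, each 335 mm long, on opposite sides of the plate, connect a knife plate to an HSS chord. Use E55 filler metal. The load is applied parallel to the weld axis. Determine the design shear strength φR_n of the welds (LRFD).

φR_n ≈ 586 kN

E55XX → F_EXX = 550 MPa.
Effective throat t_e = 0.707 × 5 = 3.535 mm.
Total length L = 670 mm; A_we = 3.535 × 670 = 2368 mm².
F_nw = 0.6 F_EXX = 0.6 × 550 = 330 MPa.
φR_n = 0.75 × 330 × 2368 × 10⁻³ = 586.2 kN.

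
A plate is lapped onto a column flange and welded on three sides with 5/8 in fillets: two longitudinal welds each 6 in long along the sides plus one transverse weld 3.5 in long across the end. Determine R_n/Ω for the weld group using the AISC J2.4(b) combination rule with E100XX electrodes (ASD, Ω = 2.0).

E100XX → F_EXX = 100 ksi.
t_e = 0.707 × 0.625 = 0.4419 in.
R_nwl = 0.6 × 100 × 0.4419 × 12 = 318.1 kip (longitudinal, 2 welds).
R_nwt = 0.6 × 100 × 0.4419 × 3.5 = 92.79 kip (transverse, base value).
(i) R_nwl + R_nwt = 410.9 kip; (ii) 0.85 R_nwl + 1.5 R_nwt = 409.6 kip.
R_n = max = 410.9 kip [governs: (i)]; R_n/Ω = 205.5 kip.

R_n/Ω ≈ 205 kip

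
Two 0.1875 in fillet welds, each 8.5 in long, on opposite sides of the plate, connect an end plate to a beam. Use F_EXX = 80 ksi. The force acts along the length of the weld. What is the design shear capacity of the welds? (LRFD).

φR_n ≈ 81.1 kip

Effective throat t_e = 0.707 × 0.1875 = 0.1326 in.
Total length L = 17 in; A_we = 0.1326 × 17 = 2.254 in².
F_nw = 0.6 F_EXX = 0.6 × 80 = 48 ksi.
φR_n = 0.75 × 48 × 2.254 = 81.13 kip.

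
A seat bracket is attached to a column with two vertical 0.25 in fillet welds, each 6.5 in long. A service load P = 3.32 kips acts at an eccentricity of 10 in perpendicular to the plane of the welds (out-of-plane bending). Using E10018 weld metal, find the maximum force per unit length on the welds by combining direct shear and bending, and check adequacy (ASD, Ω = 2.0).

f_max ≈ 2.37 kip/in; adequate

E100XX → F_EXX = 100 ksi.
L_w = 2 × 6.5 = 13 in; section modulus (unit throat) S = 2 × L²/6 = 14.08 in².
Direct shear f_v = P/L_w = 3.32/13 = 0.2554 kip/in.
Moment M = P × e = 3.32 × 10 = 33.2 kip·in; bending f_b = M/S = 2.357 kip/in.
f_max = √(f_v² + f_b²) = √(0.2554² + 2.357²) = 2.371 kip/in.
r_n/Ω = (1/2.0) × 0.6 × 100 × (0.707 × 0.25) = 5.302 kip/in → adequate.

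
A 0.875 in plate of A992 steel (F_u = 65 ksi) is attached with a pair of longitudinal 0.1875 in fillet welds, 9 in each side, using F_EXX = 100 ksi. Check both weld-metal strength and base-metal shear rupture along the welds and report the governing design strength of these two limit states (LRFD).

φR_n ≈ 107 kip (weld metal governs)

t_e = 0.707 × 0.1875 = 0.1326 in; L = 18 in.
Weld metal: φR_n = 0.75 × 0.6 × 100 × 0.1326 × 18 = 107.4 kip.
Base metal (shear rupture): φR_n = 0.75 × 0.6 × 65 × 0.875 × 18 = 460.7 kip.
Governing: weld metal.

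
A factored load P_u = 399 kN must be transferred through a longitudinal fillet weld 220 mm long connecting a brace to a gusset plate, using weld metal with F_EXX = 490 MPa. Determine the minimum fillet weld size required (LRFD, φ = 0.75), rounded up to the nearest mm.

w = 12 mm

Total weld length L = 220 mm.
Required throat t_e = P_u / (φ × 0.6 F_EXX × L) = 399 / (0.75 × 0.6 × 490 × 220 × 10⁻³) = 8.225 mm.
Required leg w = t_e / 0.707 = 11.63 mm → use 12 mm.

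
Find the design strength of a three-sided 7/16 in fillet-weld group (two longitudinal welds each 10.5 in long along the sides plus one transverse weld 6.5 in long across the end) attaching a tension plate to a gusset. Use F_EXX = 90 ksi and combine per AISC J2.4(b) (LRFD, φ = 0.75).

φR_n ≈ 346 kips

t_e = 0.707 × 0.4375 = 0.3093 in.
R_nwl = 0.6 × 90 × 0.3093 × 21 = 350.8 kips (longitudinal, 2 welds).
R_nwt = 0.6 × 90 × 0.3093 × 6.5 = 108.6 kips (transverse, base value).
(i) R_nwl + R_nwt = 459.3 kips; (ii) 0.85 R_nwl + 1.5 R_nwt = 461 kips.
R_n = max = 461 kips [governs: (ii)]; φR_n = 345.7 kips.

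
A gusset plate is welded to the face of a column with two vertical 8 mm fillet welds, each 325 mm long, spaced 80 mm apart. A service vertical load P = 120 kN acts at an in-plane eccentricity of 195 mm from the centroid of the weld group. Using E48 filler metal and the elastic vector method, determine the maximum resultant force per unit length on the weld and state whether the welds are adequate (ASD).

E48XX → F_EXX = 480 MPa.
Total weld length L_w = 650 mm. Treat welds as unit-width lines.
Polar moment about centroid: J = 2[d³/12 + d(b/2)²] = 2[325³/12 + 325×40²] = 6761000 mm³.
Direct shear f_v = P/L_w = 120×10³ / 650 = 184.6 N/mm (vertical).
Torsion M = P·e = 120×10³ × 195 = 23400000 N·mm.
Critical point at (x, y) = (40, 162.5) from centroid. f_tx = M·y/J = 562.4 N/mm; f_ty = M·x/J = 138.4 N/mm.
Resultant f_max = √[f_tx² + (f_v + f_ty)²] = √[562.4² + (184.6 + 138.4)²] = 648.6 N/mm.
Capacity per unit length: r_n/Ω = (1/2.0) × 0.6 × 480 × (0.707 × 8) = 814.5 N/mm.
648.6 ≤ 814.5 → adequate.

f_max ≈ 649 N/mm; adequate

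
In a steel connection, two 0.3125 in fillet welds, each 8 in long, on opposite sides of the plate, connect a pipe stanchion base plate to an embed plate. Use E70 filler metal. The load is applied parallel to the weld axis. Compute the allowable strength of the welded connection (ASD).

R_n/Ω ≈ 74.2 kips

E70XX → F_EXX = 70 ksi.
Effective throat t_e = 0.707 × 0.3125 = 0.2209 in.
Total length L = 16 in; A_we = 0.2209 × 16 = 3.535 in².
F_nw = 0.6 F_EXX = 0.6 × 70 = 42 ksi.
R_n = 42 × 3.535 = 148.5 kips; R_n/Ω = 148.5/2.0 = 74.23 kips.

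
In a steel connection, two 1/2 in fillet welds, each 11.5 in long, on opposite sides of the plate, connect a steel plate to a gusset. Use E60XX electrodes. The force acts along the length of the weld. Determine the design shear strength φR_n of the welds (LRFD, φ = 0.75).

E60XX → F_EXX = 60 ksi.
Effective throat t_e = 0.707 × 0.5 = 0.3535 in.
Total length L = 23 in; A_we = 0.3535 × 23 = 8.13 in².
F_nw = 0.6 F_EXX = 0.6 × 60 = 36 ksi.
φR_n = 0.75 × 36 × 8.13 = 219.5 kips.

φR_n ≈ 220 kips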